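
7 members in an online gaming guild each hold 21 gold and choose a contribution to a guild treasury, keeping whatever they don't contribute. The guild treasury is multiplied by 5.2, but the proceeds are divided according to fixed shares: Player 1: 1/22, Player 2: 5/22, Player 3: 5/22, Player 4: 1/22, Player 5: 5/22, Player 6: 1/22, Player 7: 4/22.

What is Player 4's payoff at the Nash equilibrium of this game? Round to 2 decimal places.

35.89 gold

A player with share s gets back 5.2·s per unit contributed, so full contribution is dominant for anyone with s > 1/5.2 = 0.1923 and zero contribution is dominant for anyone below.
Player 2, Player 3 and Player 5 are above the threshold, contributing 21 each; the remaining 4 contribute 0. Total contributed: 63.
Player 4 keeps 21 and receives 5.2 × 63 × 1/22 = 14.89 from the guild treasury, for a payoff of 35.89.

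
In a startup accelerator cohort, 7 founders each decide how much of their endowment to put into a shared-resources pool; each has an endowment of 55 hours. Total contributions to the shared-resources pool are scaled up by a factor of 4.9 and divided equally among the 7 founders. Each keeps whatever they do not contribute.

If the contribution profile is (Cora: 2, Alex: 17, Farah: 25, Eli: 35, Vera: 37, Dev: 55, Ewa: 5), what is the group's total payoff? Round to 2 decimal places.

Total contributed: 2 + 17 + 25 + 35 + 37 + 55 + 5 = 176; total kept: 7 × 55 − 176 = 209.
The shared-resources pool pays out 4.9 × 176 = 862.40 in aggregate.
Group total = 209 + 862.40 = 1071.40.

1071.40 hours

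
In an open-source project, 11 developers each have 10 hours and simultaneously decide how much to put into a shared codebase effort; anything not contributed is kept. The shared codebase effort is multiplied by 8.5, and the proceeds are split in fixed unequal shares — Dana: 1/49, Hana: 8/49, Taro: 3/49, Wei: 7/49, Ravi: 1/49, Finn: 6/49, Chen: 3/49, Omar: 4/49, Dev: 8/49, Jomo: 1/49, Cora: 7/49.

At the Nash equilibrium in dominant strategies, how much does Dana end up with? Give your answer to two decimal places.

For player j, contributing a unit is worthwhile iff 8.5 × (j's share) ≥ 1, i.e. iff j's share is at least 0.1176.
The shares above 0.1176 belong to Hana, Wei, Finn, Dev and Cora, contributing 10 each; the remaining 6 contribute 0. Total contributed: 50.
Dana keeps 10 and receives 8.5 × 50 × 1/49 = 8.67 from the shared codebase effort, for a payoff of 18.67.

18.67 hours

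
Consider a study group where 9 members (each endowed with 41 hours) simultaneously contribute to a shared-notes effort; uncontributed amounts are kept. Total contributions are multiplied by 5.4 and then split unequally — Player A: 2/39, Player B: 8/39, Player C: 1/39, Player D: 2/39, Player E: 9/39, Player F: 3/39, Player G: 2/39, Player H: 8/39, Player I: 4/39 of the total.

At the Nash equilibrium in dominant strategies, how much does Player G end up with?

A player with share s gets back 5.4·s per unit contributed, so full contribution is dominant for anyone with s > 1/5.4 = 0.1852 and zero contribution is dominant for anyone below.
The shares above 0.1852 belong to Player B, Player E and Player H, contributing 41 each; the remaining 6 contribute 0. Total contributed: 123.
Player G keeps 41 and receives 5.4 × 123 × 2/39 = 34.06 from the shared-notes effort, for a payoff of 75.06.

75.06 hours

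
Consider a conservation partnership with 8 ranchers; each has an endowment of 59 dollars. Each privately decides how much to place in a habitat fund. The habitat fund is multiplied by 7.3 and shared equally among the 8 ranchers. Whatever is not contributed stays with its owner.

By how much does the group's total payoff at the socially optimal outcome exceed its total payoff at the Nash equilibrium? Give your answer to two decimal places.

2973.60 dollars

Each contributed unit returns 7.3/8 = 0.9125 to its contributor — below 1 — so contributing 0 is dominant for every player. At the Nash equilibrium everyone keeps their 59, and the group total is 8 × 59 = 472.
Each contributed unit returns 7.300 to the group as a whole (0.9125 to each of 8 players), which exceeds 1, so the social optimum is full contribution: group total = 7.300 × 472 = 3445.60.
Efficiency loss = 3445.60 − 472 = 2973.60.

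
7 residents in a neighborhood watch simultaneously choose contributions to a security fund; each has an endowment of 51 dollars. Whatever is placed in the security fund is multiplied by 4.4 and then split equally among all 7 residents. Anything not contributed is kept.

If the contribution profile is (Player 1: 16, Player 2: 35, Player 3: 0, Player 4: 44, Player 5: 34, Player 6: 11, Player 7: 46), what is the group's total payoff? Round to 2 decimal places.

989.40 dollars

Total contributed: 16 + 35 + 0 + 44 + 34 + 11 + 46 = 186; total kept: 7 × 51 − 186 = 171.
The security fund pays out 4.4 × 186 = 818.40 in aggregate.
Group total = 171 + 818.40 = 989.40.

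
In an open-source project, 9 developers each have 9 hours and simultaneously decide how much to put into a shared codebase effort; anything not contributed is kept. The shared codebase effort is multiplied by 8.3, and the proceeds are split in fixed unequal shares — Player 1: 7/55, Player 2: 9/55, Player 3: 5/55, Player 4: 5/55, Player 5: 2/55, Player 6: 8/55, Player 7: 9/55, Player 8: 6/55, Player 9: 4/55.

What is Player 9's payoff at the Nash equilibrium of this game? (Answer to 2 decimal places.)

30.73 hours

A player with share s gets back 8.3·s per unit contributed, so full contribution is dominant for anyone with s > 1/8.3 = 0.1205 and zero contribution is dominant for anyone below.
Player 1, Player 2, Player 6 and Player 7 are above the threshold, contributing 9 each; the remaining 5 contribute 0. Total contributed: 36.
Player 9 keeps 9 and receives 8.3 × 36 × 4/55 = 21.73 from the shared codebase effort, for a payoff of 30.73.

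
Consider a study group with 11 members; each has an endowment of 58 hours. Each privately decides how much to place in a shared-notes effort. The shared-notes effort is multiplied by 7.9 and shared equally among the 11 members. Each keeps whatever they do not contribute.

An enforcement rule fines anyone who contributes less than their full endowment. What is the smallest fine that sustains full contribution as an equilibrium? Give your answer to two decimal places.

16.35 hours

Given the others contribute fully, the best deviation is to contribute 0 (any partial contribution still incurs the fine and gives up units whose private return 0.7182 is below 1).
Deviating from 58 to 0 saves 58 hours but forfeits the deviator's share of the drop in the shared-notes effort: 7.9/11 × 58 = 41.65.
So the deviation gain is 58 − 41.65 = 16.35, and the fine must be at least 16.35 hours to wipe it out.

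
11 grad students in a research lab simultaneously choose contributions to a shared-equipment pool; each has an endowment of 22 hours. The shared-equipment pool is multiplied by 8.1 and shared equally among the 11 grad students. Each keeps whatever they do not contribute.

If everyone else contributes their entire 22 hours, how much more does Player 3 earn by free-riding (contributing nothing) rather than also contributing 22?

5.80 hours

Switching from a contribution of 22 to 0 lets Player 3 keep an extra 22 hours, but lowers the shared-equipment pool by 22, which costs Player 3 their own share of that drop: 8.1/11 × 22 = 16.20.
Net gain = 22 − 16.20 = 5.80. The private return per contributed unit (0.7364) is below 1, so free-riding is indeed the best response regardless of what the others do.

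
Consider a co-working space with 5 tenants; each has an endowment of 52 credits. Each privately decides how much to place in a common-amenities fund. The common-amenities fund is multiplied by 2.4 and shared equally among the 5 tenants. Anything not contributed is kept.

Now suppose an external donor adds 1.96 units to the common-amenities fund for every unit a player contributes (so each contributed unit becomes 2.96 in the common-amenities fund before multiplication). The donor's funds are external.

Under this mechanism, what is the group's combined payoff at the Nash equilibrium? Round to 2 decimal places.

1847.04 credits

Under the mechanism each unit contributed yields 2.4 × 2.96 / 5 = 1.4208 back to its contributor per unit of net cost, which exceeds 1, making full contribution the dominant choice for everyone.
So the Nash equilibrium is full contribution by all 5; the group earns 2.4 × 2.96 × 260 = 1847.04.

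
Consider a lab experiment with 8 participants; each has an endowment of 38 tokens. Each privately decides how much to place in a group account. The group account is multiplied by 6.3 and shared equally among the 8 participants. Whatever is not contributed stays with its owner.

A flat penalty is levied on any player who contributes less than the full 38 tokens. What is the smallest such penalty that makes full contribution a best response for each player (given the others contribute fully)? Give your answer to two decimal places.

Given the others contribute fully, the best deviation is to contribute 0 (any partial contribution still incurs the fine and gives up units whose private return 0.7875 is below 1).
Deviating from 38 to 0 saves 38 tokens but forfeits the deviator's share of the drop in the group account: 6.3/8 × 38 = 29.92.
So the deviation gain is 38 − 29.92 = 8.08, and the fine must be at least 8.08 tokens to wipe it out.

8.08 tokens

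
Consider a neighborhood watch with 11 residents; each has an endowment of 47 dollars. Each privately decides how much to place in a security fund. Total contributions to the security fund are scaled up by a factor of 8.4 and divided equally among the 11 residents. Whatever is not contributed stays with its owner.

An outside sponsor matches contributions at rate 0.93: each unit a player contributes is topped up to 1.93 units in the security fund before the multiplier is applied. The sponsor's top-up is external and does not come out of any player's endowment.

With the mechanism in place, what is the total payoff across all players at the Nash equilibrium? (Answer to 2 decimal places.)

8381.60 dollars

The effective private return per unit is now 8.4 × 1.93 / 11 = 1.4738 > 1, so every player's dominant strategy flips to full contribution.
At the Nash equilibrium everyone contributes 47. Group total payoff = 8.4 × 1.93 × 517 = 8381.60.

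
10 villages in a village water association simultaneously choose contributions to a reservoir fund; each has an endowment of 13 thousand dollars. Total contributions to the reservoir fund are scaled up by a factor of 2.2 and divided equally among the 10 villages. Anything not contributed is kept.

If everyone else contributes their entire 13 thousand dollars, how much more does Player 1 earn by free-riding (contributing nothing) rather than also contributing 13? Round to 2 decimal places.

10.14 thousand dollars

Switching from a contribution of 13 to 0 lets Player 1 keep an extra 13 thousand dollars, but lowers the reservoir fund by 13, which costs Player 1 their own share of that drop: 2.2/10 × 13 = 2.86.
Net gain = 13 − 2.86 = 10.14. The private return per contributed unit (0.2200) is below 1, so free-riding is indeed the best response regardless of what the others do.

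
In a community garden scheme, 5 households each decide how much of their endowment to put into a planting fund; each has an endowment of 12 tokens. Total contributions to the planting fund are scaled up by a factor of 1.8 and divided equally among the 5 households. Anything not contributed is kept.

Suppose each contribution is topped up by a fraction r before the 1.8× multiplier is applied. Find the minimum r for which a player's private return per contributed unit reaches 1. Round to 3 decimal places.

1.778

With matching at rate r, one contributed unit becomes (1 + r) in the planting fund and returns 1.8 × (1 + r) / 5 to the contributor.
Setting this equal to 1: 1 + r = 5/1.8 = 2.7778.
So the minimum matching rate is r = 2.7778 − 1 = 1.778.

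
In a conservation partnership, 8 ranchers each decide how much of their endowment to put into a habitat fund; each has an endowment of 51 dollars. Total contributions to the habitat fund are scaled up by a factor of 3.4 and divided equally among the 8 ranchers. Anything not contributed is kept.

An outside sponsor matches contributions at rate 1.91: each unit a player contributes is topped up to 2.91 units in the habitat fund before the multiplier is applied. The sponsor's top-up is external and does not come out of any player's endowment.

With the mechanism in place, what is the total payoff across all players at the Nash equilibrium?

4036.75 dollars

With the mechanism, a contributed unit returns 3.4 × 2.91 / 8 = 1.2368 per unit of net cost to the contributor — now above 1 — so contributing fully is weakly dominant for every player.
So the Nash equilibrium is full contribution by all 8; the group earns 3.4 × 2.91 × 408 = 4036.75.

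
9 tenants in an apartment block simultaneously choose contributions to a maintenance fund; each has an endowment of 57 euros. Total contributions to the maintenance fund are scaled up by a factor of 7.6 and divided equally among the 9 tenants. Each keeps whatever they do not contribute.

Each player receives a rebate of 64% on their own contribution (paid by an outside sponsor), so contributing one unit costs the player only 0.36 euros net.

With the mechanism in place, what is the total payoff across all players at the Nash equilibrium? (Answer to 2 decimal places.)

4227.12 euros

Under the mechanism each unit contributed yields (7.6/9) / 0.36 = 2.3457 back to its contributor per unit of net cost, which exceeds 1, making full contribution the dominant choice for everyone.
At the Nash equilibrium everyone contributes 57. Group total payoff = 9 × (57 × 0.64 + 7.6 × 57) = 4227.12.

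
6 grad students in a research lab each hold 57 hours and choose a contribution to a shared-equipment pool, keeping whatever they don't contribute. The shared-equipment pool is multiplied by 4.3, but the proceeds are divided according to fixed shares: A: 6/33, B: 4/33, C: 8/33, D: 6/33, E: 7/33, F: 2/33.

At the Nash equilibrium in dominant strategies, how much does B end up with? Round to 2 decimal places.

For player j, contributing a unit is worthwhile iff 4.3 × (j's share) ≥ 1, i.e. iff j's share is at least 0.2326.
The only share above 0.2326 is C's 8/33, contributing 57; the remaining 5 contribute 0. Total contributed: 57.
B keeps 57 and receives 4.3 × 57 × 4/33 = 29.71 from the shared-equipment pool, for a payoff of 86.71.

86.71 hours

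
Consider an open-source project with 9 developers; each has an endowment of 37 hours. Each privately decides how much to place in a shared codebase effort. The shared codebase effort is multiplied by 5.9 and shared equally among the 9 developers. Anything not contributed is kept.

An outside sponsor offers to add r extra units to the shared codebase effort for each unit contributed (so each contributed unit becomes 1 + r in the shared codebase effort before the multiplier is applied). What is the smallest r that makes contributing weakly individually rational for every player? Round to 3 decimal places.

0.525

With matching at rate r, one contributed unit becomes (1 + r) in the shared codebase effort and returns 5.9 × (1 + r) / 9 to the contributor.
Setting this equal to 1: 1 + r = 9/5.9 = 1.5254.
So the minimum matching rate is r = 1.5254 − 1 = 0.525.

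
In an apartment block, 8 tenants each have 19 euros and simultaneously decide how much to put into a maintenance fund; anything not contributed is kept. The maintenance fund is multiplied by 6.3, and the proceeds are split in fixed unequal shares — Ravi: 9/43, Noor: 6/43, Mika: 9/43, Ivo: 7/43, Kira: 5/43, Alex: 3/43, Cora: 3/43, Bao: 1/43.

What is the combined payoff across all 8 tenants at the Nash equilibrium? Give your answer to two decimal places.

Each unit j contributes comes back to j as 6.3 × (j's share), so j prefers to contribute only if that share exceeds 1/6.3 = 0.1587; otherwise keeping the unit dominates.
The shares above 0.1587 belong to Ravi, Mika and Ivo, contributing 19 each; the remaining 5 contribute 0. Total contributed: 57.
The maintenance fund pays out 6.3 × 57 = 359.10 in total (split across the unequal shares, but the aggregate is all that matters for the group sum).
The 5 free-riders keep 19 each, adding 95. Group total = 95 + 359.10 = 454.10.

454.10 euros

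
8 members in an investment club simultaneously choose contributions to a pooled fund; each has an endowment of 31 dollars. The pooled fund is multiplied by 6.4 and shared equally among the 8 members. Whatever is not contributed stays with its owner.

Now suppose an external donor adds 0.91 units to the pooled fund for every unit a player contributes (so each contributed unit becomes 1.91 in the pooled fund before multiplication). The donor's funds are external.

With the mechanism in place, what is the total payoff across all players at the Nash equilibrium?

3031.55 dollars

Under the mechanism each unit contributed yields 6.4 × 1.91 / 8 = 1.5280 back to its contributor per unit of net cost, which exceeds 1, making full contribution the dominant choice for everyone.
At the Nash equilibrium everyone contributes 31. Group total payoff = 6.4 × 1.91 × 248 = 3031.55.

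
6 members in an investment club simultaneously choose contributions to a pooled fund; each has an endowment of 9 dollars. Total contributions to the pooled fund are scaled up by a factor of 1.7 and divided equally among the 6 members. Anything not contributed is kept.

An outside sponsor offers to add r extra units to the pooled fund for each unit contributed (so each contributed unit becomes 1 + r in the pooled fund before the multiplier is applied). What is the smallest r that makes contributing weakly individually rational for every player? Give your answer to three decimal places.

2.529

With matching at rate r, one contributed unit becomes (1 + r) in the pooled fund and returns 1.7 × (1 + r) / 6 to the contributor.
Setting this equal to 1: 1 + r = 6/1.7 = 3.5294.
So the minimum matching rate is r = 3.5294 − 1 = 2.529.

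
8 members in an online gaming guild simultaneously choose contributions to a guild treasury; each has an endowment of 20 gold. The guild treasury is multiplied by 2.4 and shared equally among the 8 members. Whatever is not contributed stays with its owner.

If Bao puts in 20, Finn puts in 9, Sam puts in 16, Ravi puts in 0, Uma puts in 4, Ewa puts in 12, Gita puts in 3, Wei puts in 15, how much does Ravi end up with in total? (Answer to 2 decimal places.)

Total contributed: 20 + 9 + 16 + 0 + 4 + 12 + 3 + 15 = 79.
Each receives 2.4 × 79 / 8 = 23.70 from the guild treasury.
Ravi keeps 20 − 0 = 20, so Ravi's payoff is 20 + 23.70 = 43.70.

43.70 gold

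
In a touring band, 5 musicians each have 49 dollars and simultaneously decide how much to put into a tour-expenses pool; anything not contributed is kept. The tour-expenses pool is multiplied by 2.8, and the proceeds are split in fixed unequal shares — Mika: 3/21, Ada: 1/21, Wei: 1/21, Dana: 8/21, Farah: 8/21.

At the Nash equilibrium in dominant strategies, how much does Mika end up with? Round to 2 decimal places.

88.20 dollars

Each unit j contributes comes back to j as 2.8 × (j's share), so j prefers to contribute only if that share exceeds 1/2.8 = 0.3571; otherwise keeping the unit dominates.
Dana and Farah are above the threshold, contributing 49 each; the remaining 3 contribute 0. Total contributed: 98.
Mika keeps 49 and receives 2.8 × 98 × 3/21 = 39.20 from the tour-expenses pool, for a payoff of 88.20.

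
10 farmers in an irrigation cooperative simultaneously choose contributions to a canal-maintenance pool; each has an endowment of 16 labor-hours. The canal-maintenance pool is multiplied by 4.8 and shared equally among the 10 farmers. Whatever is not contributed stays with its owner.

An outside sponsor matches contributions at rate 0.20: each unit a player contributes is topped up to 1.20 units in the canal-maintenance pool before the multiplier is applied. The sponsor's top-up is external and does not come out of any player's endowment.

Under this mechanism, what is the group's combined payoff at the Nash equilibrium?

160.00 labor-hours

Even with the mechanism, each unit contributed returns only 4.8 × 1.20 / 10 = 0.5760 per unit of net cost, so contributing nothing is still dominant.
At the Nash equilibrium no one contributes; group total payoff = 10 × 16 = 160.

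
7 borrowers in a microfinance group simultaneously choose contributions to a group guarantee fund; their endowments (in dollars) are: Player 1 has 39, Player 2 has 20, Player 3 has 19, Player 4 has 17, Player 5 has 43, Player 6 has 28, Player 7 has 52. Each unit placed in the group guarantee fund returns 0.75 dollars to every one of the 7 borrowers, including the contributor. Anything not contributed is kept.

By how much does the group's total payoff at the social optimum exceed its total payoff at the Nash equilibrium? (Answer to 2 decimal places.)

926.50 dollars

The private return per contributed unit is 0.75 < 1 for everyone, so the Nash equilibrium is zero contribution and the group total is Σ E_j = 39 + 20 + 19 + 17 + 43 + 28 + 52 = 218.
Each contributed unit returns 5.250 to the group, so the social optimum is full contribution by everyone: group total = 5.250 × 218 = 1144.50.
Efficiency loss = (5.250 − 1) × 218 = 926.50.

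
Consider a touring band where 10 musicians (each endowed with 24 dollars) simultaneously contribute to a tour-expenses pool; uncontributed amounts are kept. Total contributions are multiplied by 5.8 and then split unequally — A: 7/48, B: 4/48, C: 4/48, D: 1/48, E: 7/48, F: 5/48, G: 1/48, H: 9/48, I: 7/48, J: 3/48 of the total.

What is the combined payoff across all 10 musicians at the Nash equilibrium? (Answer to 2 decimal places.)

Player j's private return per contributed unit is 5.8 × (j's share). Contributing is weakly dominant for j when that share is at least 1/5.8 = 0.1724, and contributing 0 is dominant otherwise.
Only H (9/48) clears that bar, contributing 24; the remaining 9 contribute 0. Total contributed: 24.
The tour-expenses pool pays out 5.8 × 24 = 139.20 in total (split across the unequal shares, but the aggregate is all that matters for the group sum).
The 9 free-riders keep 24 each, adding 216. Group total = 216 + 139.20 = 355.20.

355.20 dollars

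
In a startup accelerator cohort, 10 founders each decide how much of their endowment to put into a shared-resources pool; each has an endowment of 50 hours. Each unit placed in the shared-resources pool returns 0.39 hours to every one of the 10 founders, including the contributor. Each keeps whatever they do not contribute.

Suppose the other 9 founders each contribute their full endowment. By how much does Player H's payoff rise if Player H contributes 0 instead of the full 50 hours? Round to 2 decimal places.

Switching from a contribution of 50 to 0 lets Player H keep an extra 50 hours, but lowers the shared-resources pool by 50, which costs Player H their own share of that drop: 0.39 × 50 = 19.50.
Net gain = 50 − 19.50 = 30.50. The private return per contributed unit (0.39) is below 1, so free-riding is indeed the best response regardless of what the others do.

30.50 hours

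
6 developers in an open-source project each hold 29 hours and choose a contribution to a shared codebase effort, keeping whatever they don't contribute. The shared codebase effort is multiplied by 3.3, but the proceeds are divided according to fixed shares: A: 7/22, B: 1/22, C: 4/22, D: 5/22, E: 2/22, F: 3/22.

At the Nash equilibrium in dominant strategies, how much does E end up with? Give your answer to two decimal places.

37.70 hours

A player with share s gets back 3.3·s per unit contributed, so full contribution is dominant for anyone with s > 1/3.3 = 0.3030 and zero contribution is dominant for anyone below.
A alone (share 7/22) is above the threshold, contributing 29; the remaining 5 contribute 0. Total contributed: 29.
E keeps 29 and receives 3.3 × 29 × 2/22 = 8.70 from the shared codebase effort, for a payoff of 37.70.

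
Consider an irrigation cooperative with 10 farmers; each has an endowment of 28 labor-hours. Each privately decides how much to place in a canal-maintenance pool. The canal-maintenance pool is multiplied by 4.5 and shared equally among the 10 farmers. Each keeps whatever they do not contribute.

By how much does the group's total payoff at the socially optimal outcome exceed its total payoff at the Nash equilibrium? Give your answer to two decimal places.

980.00 labor-hours

Each contributed unit returns 4.5/10 = 0.4500 to its contributor — below 1 — so contributing 0 is dominant for every player. At the Nash equilibrium everyone keeps their 28, and the group total is 10 × 28 = 280.
Each contributed unit returns 4.500 to the group as a whole (0.4500 to each of 10 players), which exceeds 1, so the social optimum is full contribution: group total = 4.500 × 280 = 1260.00.
Efficiency loss = 1260.00 − 280 = 980.00.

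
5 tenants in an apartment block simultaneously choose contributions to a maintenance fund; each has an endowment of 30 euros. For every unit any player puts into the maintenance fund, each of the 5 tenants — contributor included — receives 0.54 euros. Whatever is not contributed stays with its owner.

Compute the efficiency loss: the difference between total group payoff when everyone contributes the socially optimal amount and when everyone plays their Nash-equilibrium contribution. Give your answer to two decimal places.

The private return per contributed unit is 0.54 < 1, so contributing 0 is dominant for every player. At the Nash equilibrium everyone keeps their 30, and the group total is 5 × 30 = 150.
Each contributed unit returns 2.700 to the group as a whole (0.54 to each of 5 players), which exceeds 1, so the social optimum is full contribution: group total = 2.700 × 150 = 405.00.
Efficiency loss = 405.00 − 150 = 255.00.

255.00 euros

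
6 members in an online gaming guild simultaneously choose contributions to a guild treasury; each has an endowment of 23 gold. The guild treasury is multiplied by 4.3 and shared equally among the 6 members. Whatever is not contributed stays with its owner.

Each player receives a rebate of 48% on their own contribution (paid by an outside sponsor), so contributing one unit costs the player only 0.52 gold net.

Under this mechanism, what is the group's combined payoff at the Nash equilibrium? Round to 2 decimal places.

With the mechanism, a contributed unit returns (4.3/6) / 0.52 = 1.3782 per unit of net cost to the contributor — now above 1 — so contributing fully is weakly dominant for every player.
So the Nash equilibrium is full contribution by all 6; the group earns 6 × (23 × 0.48 + 4.3 × 23) = 659.64.

659.64 gold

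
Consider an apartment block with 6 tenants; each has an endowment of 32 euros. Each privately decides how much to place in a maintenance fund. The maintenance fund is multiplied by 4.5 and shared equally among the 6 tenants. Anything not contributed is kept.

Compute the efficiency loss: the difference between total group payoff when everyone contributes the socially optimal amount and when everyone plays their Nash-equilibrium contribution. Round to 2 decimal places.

Each contributed unit returns 4.5/6 = 0.7500 to its contributor — below 1 — so contributing 0 is dominant for every player. At the Nash equilibrium everyone keeps their 32, and the group total is 6 × 32 = 192.
Each contributed unit returns 4.500 to the group as a whole (0.7500 to each of 6 players), which exceeds 1, so the social optimum is full contribution: group total = 4.500 × 192 = 864.00.
Efficiency loss = 864.00 − 192 = 672.00.

672.00 euros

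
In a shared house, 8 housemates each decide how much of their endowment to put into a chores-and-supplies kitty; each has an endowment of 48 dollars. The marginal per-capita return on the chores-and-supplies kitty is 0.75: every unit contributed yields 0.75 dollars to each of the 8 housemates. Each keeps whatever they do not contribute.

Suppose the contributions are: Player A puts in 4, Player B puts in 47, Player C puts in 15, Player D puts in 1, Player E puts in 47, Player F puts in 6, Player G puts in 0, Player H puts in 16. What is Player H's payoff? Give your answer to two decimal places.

134.00 dollars

Total contributed: 4 + 47 + 15 + 1 + 47 + 6 + 0 + 16 = 136.
Each receives 0.75 × 136 = 102.00 from the chores-and-supplies kitty.
Player H keeps 48 − 16 = 32, so Player H's payoff is 32 + 102.00 = 134.00.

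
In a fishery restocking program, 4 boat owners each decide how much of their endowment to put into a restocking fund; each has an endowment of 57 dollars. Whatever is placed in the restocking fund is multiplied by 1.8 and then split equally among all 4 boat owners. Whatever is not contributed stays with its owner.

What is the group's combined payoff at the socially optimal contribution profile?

410.40 dollars

Each contributed unit returns 1.800 to the group as a whole (0.4500 to each of 4 players), which exceeds 1, so the social optimum is full contribution: group total = 1.800 × 228 = 410.40.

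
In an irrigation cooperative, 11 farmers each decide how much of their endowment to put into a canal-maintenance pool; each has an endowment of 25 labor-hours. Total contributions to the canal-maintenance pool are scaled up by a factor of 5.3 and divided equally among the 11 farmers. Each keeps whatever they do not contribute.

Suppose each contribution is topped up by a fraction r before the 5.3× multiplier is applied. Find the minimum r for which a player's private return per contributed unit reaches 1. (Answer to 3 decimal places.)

With matching at rate r, one contributed unit becomes (1 + r) in the canal-maintenance pool and returns 5.3 × (1 + r) / 11 to the contributor.
Setting this equal to 1: 1 + r = 11/5.3 = 2.0755.
So the minimum matching rate is r = 2.0755 − 1 = 1.075.

1.075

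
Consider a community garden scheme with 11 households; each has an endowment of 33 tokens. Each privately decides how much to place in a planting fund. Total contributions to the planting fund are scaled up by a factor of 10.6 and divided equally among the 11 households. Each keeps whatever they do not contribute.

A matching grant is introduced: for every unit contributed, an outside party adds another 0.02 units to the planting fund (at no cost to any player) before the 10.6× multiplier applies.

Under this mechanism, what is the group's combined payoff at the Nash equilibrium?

363.00 tokens

Even with the mechanism, each unit contributed returns only 10.6 × 1.02 / 11 = 0.9829 per unit of net cost, so contributing nothing is still dominant.
At the Nash equilibrium no one contributes; group total payoff = 11 × 33 = 363.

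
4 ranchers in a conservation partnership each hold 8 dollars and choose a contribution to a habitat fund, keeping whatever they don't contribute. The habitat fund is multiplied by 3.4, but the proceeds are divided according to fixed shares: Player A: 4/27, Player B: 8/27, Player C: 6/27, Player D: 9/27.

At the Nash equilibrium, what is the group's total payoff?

70.40 dollars

Each unit j contributes comes back to j as 3.4 × (j's share), so j prefers to contribute only if that share exceeds 1/3.4 = 0.2941; otherwise keeping the unit dominates.
The shares above 0.2941 belong to Player B and Player D, contributing 8 each; the remaining 2 contribute 0. Total contributed: 16.
The habitat fund pays out 3.4 × 16 = 54.40 in total (split across the unequal shares, but the aggregate is all that matters for the group sum).
The 2 free-riders keep 8 each, adding 16. Group total = 16 + 54.40 = 70.40.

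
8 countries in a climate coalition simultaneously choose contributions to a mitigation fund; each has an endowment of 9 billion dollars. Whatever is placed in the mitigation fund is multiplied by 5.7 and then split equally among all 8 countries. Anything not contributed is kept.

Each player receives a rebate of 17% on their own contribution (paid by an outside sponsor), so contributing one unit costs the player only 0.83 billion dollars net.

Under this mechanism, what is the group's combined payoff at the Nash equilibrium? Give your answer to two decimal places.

72.00 billion dollars

With the mechanism, a contributed unit returns (5.7/8) / 0.83 = 0.8584 per unit of net cost — still below 1 — so contributing 0 remains dominant for every player.
Everyone keeps their endowment and the group total is 8 × 9 = 72.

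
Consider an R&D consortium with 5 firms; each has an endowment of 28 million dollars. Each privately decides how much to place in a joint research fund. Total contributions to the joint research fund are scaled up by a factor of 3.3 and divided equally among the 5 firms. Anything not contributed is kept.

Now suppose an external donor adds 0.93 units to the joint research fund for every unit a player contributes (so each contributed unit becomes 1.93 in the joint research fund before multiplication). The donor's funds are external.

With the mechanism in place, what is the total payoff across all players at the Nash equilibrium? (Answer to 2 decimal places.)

891.66 million dollars

The effective private return per unit is now 3.3 × 1.93 / 5 = 1.2738 > 1, so every player's dominant strategy flips to full contribution.
At the Nash equilibrium everyone contributes 28. Group total payoff = 3.3 × 1.93 × 140 = 891.66.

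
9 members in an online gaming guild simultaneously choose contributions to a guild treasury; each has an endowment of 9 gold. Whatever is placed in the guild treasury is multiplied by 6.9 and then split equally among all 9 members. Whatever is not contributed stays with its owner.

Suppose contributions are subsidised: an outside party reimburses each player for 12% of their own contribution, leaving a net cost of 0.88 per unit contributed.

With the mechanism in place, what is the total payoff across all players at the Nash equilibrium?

81.00 gold

The effective private return is (6.9/9) / 0.88 = 0.8712, which is still under 1, so the mechanism doesn't change anyone's dominant strategy: zero contribution.
At the Nash equilibrium no one contributes; group total payoff = 9 × 9 = 81.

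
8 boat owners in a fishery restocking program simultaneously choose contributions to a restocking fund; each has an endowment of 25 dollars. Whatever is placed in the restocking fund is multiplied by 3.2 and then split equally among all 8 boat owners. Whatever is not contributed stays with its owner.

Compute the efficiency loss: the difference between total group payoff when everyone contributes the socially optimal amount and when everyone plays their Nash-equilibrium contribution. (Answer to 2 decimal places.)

440.00 dollars

Each contributed unit returns 3.2/8 = 0.4000 to its contributor — below 1 — so contributing 0 is dominant for every player. At the Nash equilibrium everyone keeps their 25, and the group total is 8 × 25 = 200.
Each contributed unit returns 3.200 to the group as a whole (0.4000 to each of 8 players), which exceeds 1, so the social optimum is full contribution: group total = 3.200 × 200 = 640.00.
Efficiency loss = 640.00 − 200 = 440.00.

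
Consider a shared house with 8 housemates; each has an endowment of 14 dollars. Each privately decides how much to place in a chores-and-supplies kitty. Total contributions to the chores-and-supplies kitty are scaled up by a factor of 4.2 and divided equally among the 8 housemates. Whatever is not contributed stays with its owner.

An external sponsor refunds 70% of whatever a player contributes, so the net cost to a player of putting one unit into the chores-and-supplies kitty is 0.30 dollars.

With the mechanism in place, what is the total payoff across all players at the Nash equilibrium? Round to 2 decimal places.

The effective private return per unit is now (4.2/8) / 0.30 = 1.7500 > 1, so every player's dominant strategy flips to full contribution.
So the Nash equilibrium is full contribution by all 8; the group earns 8 × (14 × 0.70 + 4.2 × 14) = 548.80.

548.80 dollars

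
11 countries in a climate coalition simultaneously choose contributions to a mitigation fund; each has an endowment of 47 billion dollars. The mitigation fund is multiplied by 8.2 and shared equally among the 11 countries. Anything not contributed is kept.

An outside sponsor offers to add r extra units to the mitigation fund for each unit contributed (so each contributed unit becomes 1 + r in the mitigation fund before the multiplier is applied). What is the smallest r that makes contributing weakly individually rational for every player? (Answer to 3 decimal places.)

With matching at rate r, one contributed unit becomes (1 + r) in the mitigation fund and returns 8.2 × (1 + r) / 11 to the contributor.
Setting this equal to 1: 1 + r = 11/8.2 = 1.3415.
So the minimum matching rate is r = 1.3415 − 1 = 0.341.

0.341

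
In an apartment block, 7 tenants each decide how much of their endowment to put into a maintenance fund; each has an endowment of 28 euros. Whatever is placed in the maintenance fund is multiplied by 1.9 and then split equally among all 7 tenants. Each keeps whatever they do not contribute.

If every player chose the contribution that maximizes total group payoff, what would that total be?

Each contributed unit returns 1.900 to the group as a whole (0.2714 to each of 7 players), which exceeds 1, so the social optimum is full contribution: group total = 1.900 × 196 = 372.40.

372.40 euros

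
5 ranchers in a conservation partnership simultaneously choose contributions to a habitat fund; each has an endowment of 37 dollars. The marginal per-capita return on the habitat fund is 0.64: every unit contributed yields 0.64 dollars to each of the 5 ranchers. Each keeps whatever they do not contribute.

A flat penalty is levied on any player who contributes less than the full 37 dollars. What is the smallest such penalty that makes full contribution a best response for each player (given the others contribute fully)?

13.32 dollars

Given the others contribute fully, the best deviation is to contribute 0 (any partial contribution still incurs the fine and gives up units whose private return 0.64 is below 1).
Deviating from 37 to 0 saves 37 dollars but forfeits the deviator's share of the drop in the habitat fund: 0.64 × 37 = 23.68.
So the deviation gain is 37 − 23.68 = 13.32, and the fine must be at least 13.32 dollars to wipe it out.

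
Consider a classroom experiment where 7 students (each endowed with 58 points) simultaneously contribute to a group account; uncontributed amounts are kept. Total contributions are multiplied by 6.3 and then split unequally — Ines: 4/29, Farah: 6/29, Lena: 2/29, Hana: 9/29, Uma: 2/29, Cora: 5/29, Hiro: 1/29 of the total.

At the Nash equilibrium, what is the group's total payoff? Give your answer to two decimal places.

1328.20 points

Each unit j contributes comes back to j as 6.3 × (j's share), so j prefers to contribute only if that share exceeds 1/6.3 = 0.1587; otherwise keeping the unit dominates.
The shares above 0.1587 belong to Farah, Hana and Cora, contributing 58 each; the remaining 4 contribute 0. Total contributed: 174.
The group account pays out 6.3 × 174 = 1096.20 in total (split across the unequal shares, but the aggregate is all that matters for the group sum).
The 4 free-riders keep 58 each, adding 232. Group total = 232 + 1096.20 = 1328.20.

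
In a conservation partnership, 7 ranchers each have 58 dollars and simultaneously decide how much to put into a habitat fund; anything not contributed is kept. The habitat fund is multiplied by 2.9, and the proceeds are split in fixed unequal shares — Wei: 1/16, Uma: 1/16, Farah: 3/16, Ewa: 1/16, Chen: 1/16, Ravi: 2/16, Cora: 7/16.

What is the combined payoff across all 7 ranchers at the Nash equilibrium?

516.20 dollars

Each unit j contributes comes back to j as 2.9 × (j's share), so j prefers to contribute only if that share exceeds 1/2.9 = 0.3448; otherwise keeping the unit dominates.
Only Cora (7/16) clears that bar, contributing 58; the remaining 6 contribute 0. Total contributed: 58.
The habitat fund pays out 2.9 × 58 = 168.20 in total (split across the unequal shares, but the aggregate is all that matters for the group sum).
The 6 free-riders keep 58 each, adding 348. Group total = 348 + 168.20 = 516.20.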